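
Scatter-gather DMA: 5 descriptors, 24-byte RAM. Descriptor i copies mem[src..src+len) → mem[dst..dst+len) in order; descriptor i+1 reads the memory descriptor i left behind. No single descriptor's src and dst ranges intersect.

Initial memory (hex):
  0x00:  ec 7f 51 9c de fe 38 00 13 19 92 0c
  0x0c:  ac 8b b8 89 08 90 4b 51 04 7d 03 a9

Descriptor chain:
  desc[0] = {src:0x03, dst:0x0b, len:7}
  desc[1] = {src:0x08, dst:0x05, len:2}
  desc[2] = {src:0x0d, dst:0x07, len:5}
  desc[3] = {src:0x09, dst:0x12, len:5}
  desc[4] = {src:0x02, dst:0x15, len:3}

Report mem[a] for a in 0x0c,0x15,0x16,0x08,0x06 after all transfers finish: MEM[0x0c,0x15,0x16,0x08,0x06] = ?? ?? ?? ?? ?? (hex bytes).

MEM[0x0c,0x15,0x16,0x08,0x06] = de 51 9c 38 19

#0 dst[0x0b+7] := {0x9c,0xde,0xfe,0x38,0x00,0x13,0x19}
#1 dst[0x05+2] := {0x13,0x19}
#2 dst[0x07+5] := {0xfe,0x38,0x00,0x13,0x19}
#3 dst[0x12+5] := {0x00,0x13,0x19,0xde,0xfe}
#4 dst[0x15+3] := {0x51,0x9c,0xde}
query mem[0x0c]=0xde, mem[0x15]=0x51, mem[0x16]=0x9c, mem[0x08]=0x38, mem[0x06]=0x19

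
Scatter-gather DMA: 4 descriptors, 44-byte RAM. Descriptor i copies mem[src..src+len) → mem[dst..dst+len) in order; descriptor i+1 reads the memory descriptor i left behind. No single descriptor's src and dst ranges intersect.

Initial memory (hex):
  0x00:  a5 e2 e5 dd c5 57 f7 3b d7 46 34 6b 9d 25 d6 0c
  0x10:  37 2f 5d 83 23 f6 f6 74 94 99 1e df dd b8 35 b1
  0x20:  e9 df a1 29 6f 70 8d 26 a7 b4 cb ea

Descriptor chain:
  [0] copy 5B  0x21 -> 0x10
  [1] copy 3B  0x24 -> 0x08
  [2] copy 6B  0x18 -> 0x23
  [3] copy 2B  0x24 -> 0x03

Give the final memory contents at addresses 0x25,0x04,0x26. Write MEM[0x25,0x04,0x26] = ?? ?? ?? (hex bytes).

  after D0: wrote 5B at 0x10 = dfa1296f70
  after D1: wrote 3B at 0x08 = 6f708d
  after D2: wrote 6B at 0x23 = 94991edfddb8
  after D3: wrote 2B at 0x03 = 991e
query mem[0x25]=0x1e, mem[0x04]=0x1e, mem[0x26]=0xdf

MEM[0x25,0x04,0x26] = 1e 1e df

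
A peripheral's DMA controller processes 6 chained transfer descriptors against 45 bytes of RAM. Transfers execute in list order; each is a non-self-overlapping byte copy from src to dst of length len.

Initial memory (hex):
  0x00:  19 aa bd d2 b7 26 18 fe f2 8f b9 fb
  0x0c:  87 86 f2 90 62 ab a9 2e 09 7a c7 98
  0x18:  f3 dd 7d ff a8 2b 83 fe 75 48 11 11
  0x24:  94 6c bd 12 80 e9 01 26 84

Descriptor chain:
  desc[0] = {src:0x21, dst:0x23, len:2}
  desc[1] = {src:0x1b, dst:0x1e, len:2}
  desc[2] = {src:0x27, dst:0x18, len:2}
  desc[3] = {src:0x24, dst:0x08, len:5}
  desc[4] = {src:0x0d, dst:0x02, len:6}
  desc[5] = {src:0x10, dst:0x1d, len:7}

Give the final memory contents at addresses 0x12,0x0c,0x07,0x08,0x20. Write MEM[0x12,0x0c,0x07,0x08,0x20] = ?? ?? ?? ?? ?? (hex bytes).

#0 dst[0x23+2] := {0x48,0x11}
#1 dst[0x1e+2] := {0xff,0xa8}
#2 dst[0x18+2] := {0x12,0x80}
#3 dst[0x08+5] := {0x11,0x6c,0xbd,0x12,0x80}
#4 dst[0x02+6] := {0x86,0xf2,0x90,0x62,0xab,0xa9}
#5 dst[0x1d+7] := {0x62,0xab,0xa9,0x2e,0x09,0x7a,0xc7}
query mem[0x12]=0xa9, mem[0x0c]=0x80, mem[0x07]=0xa9, mem[0x08]=0x11, mem[0x20]=0x2e

MEM[0x12,0x0c,0x07,0x08,0x20] = a9 80 a9 11 2e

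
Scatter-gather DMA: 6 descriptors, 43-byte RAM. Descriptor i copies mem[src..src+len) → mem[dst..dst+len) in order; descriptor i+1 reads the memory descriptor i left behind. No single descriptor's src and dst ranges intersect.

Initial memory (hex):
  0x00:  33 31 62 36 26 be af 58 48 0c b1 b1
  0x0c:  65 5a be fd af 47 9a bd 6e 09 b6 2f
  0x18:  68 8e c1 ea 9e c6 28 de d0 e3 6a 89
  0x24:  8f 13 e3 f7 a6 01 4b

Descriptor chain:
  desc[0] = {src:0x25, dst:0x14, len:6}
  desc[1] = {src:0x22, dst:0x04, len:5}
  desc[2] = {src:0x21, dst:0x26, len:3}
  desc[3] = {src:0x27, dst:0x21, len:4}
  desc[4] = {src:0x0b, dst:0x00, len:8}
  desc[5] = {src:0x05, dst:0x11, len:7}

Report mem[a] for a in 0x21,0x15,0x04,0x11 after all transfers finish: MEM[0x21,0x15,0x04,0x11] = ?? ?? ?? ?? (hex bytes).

[0] 0x25->0x14 len=6 : 13 e3 f7 a6 01 4b
[1] 0x22->0x04 len=5 : 6a 89 8f 13 e3
[2] 0x21->0x26 len=3 : e3 6a 89
[3] 0x27->0x21 len=4 : 6a 89 01 4b
[4] 0x0b->0x00 len=8 : b1 65 5a be fd af 47 9a
[5] 0x05->0x11 len=7 : af 47 9a e3 0c b1 b1
query mem[0x21]=0x6a, mem[0x15]=0x0c, mem[0x04]=0xfd, mem[0x11]=0xaf

MEM[0x21,0x15,0x04,0x11] = 6a 0c fd af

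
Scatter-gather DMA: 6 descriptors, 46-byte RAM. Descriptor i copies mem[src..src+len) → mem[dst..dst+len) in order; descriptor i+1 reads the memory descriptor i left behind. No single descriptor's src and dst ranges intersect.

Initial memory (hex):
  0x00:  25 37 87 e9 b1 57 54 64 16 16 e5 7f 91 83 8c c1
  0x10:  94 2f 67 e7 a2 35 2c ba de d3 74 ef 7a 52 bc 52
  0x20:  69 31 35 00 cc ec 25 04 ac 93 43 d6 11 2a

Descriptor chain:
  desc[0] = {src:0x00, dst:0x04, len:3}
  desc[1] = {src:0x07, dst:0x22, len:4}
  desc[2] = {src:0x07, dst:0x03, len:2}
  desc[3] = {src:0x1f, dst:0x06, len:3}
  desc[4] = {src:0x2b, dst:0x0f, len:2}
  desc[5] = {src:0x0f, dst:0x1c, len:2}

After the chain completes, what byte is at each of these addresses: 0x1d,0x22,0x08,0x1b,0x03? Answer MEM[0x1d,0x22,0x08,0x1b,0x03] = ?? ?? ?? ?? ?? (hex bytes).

D0: mem[0x04..0x06] <- [25 37 87]
D1: mem[0x22..0x25] <- [64 16 16 e5]
D2: mem[0x03..0x04] <- [64 16]
D3: mem[0x06..0x08] <- [52 69 31]
D4: mem[0x0f..0x10] <- [d6 11]
D5: mem[0x1c..0x1d] <- [d6 11]
query mem[0x1d]=0x11, mem[0x22]=0x64, mem[0x08]=0x31, mem[0x1b]=0xef, mem[0x03]=0x64

MEM[0x1d,0x22,0x08,0x1b,0x03] = 11 64 31 ef 64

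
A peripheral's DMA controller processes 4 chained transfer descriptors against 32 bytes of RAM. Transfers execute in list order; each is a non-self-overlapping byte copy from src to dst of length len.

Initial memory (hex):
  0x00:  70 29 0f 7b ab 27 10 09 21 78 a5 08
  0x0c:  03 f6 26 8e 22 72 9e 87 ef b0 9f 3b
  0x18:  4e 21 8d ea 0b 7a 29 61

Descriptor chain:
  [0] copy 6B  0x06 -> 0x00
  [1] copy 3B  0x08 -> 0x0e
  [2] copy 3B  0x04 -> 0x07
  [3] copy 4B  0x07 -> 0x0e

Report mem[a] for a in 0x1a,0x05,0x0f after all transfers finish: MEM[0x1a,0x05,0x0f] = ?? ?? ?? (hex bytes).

#0 dst[0x00+6] := {0x10,0x09,0x21,0x78,0xa5,0x08}
#1 dst[0x0e+3] := {0x21,0x78,0xa5}
#2 dst[0x07+3] := {0xa5,0x08,0x10}
#3 dst[0x0e+4] := {0xa5,0x08,0x10,0xa5}
query mem[0x1a]=0x8d, mem[0x05]=0x08, mem[0x0f]=0x08

MEM[0x1a,0x05,0x0f] = 8d 08 08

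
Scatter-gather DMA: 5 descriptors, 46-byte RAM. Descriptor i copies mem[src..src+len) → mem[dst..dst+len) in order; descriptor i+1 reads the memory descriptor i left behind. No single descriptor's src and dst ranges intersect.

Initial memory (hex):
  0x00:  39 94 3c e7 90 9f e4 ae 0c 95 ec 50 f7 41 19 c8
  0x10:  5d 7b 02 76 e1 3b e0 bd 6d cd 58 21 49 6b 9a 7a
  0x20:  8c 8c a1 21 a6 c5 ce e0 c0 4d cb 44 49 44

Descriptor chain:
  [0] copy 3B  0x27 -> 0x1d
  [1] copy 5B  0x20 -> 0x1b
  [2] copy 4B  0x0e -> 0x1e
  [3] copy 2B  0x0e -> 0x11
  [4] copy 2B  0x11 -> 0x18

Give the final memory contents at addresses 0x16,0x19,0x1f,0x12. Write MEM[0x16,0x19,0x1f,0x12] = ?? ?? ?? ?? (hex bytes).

MEM[0x16,0x19,0x1f,0x12] = e0 c8 c8 c8

[0] 0x27->0x1d len=3 : e0 c0 4d
[1] 0x20->0x1b len=5 : 8c 8c a1 21 a6
[2] 0x0e->0x1e len=4 : 19 c8 5d 7b
[3] 0x0e->0x11 len=2 : 19 c8
[4] 0x11->0x18 len=2 : 19 c8
query mem[0x16]=0xe0, mem[0x19]=0xc8, mem[0x1f]=0xc8, mem[0x12]=0xc8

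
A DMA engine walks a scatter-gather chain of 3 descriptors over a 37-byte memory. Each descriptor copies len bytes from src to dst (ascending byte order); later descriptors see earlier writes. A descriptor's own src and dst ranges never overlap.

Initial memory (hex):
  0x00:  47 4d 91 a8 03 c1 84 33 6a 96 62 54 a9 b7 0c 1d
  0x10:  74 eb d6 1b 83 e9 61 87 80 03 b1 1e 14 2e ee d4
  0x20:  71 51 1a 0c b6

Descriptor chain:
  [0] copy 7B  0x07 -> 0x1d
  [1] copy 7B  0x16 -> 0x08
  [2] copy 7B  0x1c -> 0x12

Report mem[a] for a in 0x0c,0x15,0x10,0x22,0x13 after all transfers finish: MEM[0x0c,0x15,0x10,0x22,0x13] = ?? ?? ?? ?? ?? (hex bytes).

  after D0: wrote 7B at 0x1d = 336a966254a9b7
  after D1: wrote 7B at 0x08 = 61878003b11e14
  after D2: wrote 7B at 0x12 = 14336a966254a9
query mem[0x0c]=0xb1, mem[0x15]=0x96, mem[0x10]=0x74, mem[0x22]=0xa9, mem[0x13]=0x33

MEM[0x0c,0x15,0x10,0x22,0x13] = b1 96 74 a9 33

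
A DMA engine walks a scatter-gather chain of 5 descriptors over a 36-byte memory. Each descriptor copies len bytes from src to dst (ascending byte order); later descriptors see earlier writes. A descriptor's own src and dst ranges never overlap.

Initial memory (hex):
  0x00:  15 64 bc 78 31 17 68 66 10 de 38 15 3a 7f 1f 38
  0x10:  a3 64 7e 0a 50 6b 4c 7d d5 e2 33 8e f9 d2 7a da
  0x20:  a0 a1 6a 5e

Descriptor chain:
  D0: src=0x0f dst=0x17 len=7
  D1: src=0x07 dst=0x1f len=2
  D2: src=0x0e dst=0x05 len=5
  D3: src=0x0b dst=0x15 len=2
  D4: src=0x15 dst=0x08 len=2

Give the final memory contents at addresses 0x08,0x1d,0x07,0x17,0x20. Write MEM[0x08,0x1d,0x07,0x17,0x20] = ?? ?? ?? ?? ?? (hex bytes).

MEM[0x08,0x1d,0x07,0x17,0x20] = 15 6b a3 38 10

  after D0: wrote 7B at 0x17 = 38a3647e0a506b
  after D1: wrote 2B at 0x1f = 6610
  after D2: wrote 5B at 0x05 = 1f38a3647e
  after D3: wrote 2B at 0x15 = 153a
  after D4: wrote 2B at 0x08 = 153a
query mem[0x08]=0x15, mem[0x1d]=0x6b, mem[0x07]=0xa3, mem[0x17]=0x38, mem[0x20]=0x10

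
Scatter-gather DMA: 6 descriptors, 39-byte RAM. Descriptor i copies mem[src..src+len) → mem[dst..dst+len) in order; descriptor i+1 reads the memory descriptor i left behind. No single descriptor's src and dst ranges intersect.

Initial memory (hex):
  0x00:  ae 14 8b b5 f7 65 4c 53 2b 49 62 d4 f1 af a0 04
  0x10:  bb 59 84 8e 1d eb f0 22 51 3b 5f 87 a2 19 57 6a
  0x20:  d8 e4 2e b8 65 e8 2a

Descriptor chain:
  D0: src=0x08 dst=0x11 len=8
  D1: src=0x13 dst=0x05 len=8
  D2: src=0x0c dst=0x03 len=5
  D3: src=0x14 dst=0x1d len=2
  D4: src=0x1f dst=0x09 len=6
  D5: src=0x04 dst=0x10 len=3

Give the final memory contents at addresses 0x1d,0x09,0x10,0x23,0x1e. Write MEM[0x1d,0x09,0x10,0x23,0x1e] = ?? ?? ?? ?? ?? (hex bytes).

#0 dst[0x11+8] := {0x2b,0x49,0x62,0xd4,0xf1,0xaf,0xa0,0x04}
#1 dst[0x05+8] := {0x62,0xd4,0xf1,0xaf,0xa0,0x04,0x3b,0x5f}
#2 dst[0x03+5] := {0x5f,0xaf,0xa0,0x04,0xbb}
#3 dst[0x1d+2] := {0xd4,0xf1}
#4 dst[0x09+6] := {0x6a,0xd8,0xe4,0x2e,0xb8,0x65}
#5 dst[0x10+3] := {0xaf,0xa0,0x04}
query mem[0x1d]=0xd4, mem[0x09]=0x6a, mem[0x10]=0xaf, mem[0x23]=0xb8, mem[0x1e]=0xf1

MEM[0x1d,0x09,0x10,0x23,0x1e] = d4 6a af b8 f1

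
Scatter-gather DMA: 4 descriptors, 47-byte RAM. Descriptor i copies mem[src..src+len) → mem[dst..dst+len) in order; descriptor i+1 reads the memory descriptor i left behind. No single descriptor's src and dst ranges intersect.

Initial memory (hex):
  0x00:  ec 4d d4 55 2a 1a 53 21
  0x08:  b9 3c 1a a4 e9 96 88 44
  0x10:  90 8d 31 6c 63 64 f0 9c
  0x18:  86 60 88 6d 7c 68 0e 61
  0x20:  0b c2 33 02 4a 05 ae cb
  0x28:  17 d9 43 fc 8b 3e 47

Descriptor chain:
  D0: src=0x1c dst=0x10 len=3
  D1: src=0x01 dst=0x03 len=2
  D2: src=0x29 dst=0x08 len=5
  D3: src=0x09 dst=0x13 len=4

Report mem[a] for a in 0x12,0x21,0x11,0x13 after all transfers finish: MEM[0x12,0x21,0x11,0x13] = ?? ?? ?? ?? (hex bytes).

  after D0: wrote 3B at 0x10 = 7c680e
  after D1: wrote 2B at 0x03 = 4dd4
  after D2: wrote 5B at 0x08 = d943fc8b3e
  after D3: wrote 4B at 0x13 = 43fc8b3e
query mem[0x12]=0x0e, mem[0x21]=0xc2, mem[0x11]=0x68, mem[0x13]=0x43

MEM[0x12,0x21,0x11,0x13] = 0e c2 68 43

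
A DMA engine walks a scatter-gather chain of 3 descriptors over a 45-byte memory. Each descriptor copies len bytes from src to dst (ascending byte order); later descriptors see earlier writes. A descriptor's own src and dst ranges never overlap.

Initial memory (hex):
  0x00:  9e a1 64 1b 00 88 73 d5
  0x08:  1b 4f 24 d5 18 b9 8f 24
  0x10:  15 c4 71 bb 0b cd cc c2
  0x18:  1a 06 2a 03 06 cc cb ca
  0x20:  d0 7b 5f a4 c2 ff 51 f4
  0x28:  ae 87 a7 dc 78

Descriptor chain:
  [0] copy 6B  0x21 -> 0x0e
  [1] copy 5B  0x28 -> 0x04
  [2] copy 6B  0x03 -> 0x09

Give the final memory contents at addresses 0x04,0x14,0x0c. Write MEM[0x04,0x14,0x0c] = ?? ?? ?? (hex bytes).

[0] 0x21->0x0e len=6 : 7b 5f a4 c2 ff 51
[1] 0x28->0x04 len=5 : ae 87 a7 dc 78
[2] 0x03->0x09 len=6 : 1b ae 87 a7 dc 78
query mem[0x04]=0xae, mem[0x14]=0x0b, mem[0x0c]=0xa7

MEM[0x04,0x14,0x0c] = ae 0b a7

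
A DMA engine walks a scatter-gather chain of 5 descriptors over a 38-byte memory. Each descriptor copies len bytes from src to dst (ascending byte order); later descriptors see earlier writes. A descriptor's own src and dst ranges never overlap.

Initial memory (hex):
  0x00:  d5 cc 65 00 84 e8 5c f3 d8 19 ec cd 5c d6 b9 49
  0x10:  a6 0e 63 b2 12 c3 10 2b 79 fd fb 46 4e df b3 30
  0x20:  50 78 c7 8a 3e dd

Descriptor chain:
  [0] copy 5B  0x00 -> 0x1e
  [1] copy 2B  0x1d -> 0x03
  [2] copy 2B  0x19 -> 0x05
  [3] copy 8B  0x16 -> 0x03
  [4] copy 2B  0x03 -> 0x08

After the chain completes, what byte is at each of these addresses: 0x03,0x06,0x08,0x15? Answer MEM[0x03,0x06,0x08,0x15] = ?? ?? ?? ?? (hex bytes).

MEM[0x03,0x06,0x08,0x15] = 10 fd 10 c3

[0] 0x00->0x1e len=5 : d5 cc 65 00 84
[1] 0x1d->0x03 len=2 : df d5
[2] 0x19->0x05 len=2 : fd fb
[3] 0x16->0x03 len=8 : 10 2b 79 fd fb 46 4e df
[4] 0x03->0x08 len=2 : 10 2b
query mem[0x03]=0x10, mem[0x06]=0xfd, mem[0x08]=0x10, mem[0x15]=0xc3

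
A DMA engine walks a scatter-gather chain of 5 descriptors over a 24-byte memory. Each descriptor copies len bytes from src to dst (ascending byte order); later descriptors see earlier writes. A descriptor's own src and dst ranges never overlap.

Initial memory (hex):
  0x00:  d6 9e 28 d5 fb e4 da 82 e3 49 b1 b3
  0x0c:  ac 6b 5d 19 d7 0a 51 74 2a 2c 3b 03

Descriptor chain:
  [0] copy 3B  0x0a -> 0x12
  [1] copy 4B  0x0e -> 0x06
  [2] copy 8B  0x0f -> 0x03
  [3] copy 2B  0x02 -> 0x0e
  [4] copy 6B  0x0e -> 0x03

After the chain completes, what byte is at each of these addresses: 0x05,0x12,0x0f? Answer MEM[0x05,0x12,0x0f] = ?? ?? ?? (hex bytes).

MEM[0x05,0x12,0x0f] = d7 b1 19

#0 dst[0x12+3] := {0xb1,0xb3,0xac}
#1 dst[0x06+4] := {0x5d,0x19,0xd7,0x0a}
#2 dst[0x03+8] := {0x19,0xd7,0x0a,0xb1,0xb3,0xac,0x2c,0x3b}
#3 dst[0x0e+2] := {0x28,0x19}
#4 dst[0x03+6] := {0x28,0x19,0xd7,0x0a,0xb1,0xb3}
query mem[0x05]=0xd7, mem[0x12]=0xb1, mem[0x0f]=0x19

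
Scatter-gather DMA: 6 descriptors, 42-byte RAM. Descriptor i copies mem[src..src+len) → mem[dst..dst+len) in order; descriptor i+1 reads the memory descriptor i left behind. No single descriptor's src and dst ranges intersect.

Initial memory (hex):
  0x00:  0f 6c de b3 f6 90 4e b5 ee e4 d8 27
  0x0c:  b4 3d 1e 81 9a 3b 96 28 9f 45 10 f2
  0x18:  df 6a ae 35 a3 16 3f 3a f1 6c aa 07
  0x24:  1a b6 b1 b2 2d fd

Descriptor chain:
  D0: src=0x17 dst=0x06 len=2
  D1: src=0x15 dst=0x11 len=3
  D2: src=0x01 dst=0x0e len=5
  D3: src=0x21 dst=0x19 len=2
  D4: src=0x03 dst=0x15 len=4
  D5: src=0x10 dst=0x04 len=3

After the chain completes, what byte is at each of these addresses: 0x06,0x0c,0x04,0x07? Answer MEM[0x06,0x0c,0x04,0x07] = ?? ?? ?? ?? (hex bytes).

D0: mem[0x06..0x07] <- [f2 df]
D1: mem[0x11..0x13] <- [45 10 f2]
D2: mem[0x0e..0x12] <- [6c de b3 f6 90]
D3: mem[0x19..0x1a] <- [6c aa]
D4: mem[0x15..0x18] <- [b3 f6 90 f2]
D5: mem[0x04..0x06] <- [b3 f6 90]
query mem[0x06]=0x90, mem[0x0c]=0xb4, mem[0x04]=0xb3, mem[0x07]=0xdf

MEM[0x06,0x0c,0x04,0x07] = 90 b4 b3 df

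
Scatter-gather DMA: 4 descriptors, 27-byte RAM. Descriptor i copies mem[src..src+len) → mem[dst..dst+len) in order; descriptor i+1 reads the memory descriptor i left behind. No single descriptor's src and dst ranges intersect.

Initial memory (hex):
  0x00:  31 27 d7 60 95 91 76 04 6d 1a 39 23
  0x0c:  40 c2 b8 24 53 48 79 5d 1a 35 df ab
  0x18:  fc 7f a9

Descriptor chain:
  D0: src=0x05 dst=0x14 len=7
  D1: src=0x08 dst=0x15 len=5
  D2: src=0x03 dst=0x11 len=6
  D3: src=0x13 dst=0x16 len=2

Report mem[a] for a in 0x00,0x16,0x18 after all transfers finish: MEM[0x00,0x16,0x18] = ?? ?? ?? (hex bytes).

D0: mem[0x14..0x1a] <- [91 76 04 6d 1a 39 23]
D1: mem[0x15..0x19] <- [6d 1a 39 23 40]
D2: mem[0x11..0x16] <- [60 95 91 76 04 6d]
D3: mem[0x16..0x17] <- [91 76]
query mem[0x00]=0x31, mem[0x16]=0x91, mem[0x18]=0x23

MEM[0x00,0x16,0x18] = 31 91 23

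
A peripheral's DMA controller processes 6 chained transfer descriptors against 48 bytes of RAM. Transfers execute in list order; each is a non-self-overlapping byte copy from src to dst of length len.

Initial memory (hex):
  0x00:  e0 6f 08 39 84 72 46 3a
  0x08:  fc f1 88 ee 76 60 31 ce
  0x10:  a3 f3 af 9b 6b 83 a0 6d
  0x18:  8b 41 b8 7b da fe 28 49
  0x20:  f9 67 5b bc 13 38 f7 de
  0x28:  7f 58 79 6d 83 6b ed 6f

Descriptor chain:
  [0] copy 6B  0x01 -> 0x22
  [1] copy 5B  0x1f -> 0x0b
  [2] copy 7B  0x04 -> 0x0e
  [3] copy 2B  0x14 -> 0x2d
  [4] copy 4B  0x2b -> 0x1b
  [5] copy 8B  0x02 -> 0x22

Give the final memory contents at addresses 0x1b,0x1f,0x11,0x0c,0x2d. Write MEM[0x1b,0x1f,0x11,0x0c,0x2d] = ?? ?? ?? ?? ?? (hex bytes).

[0] 0x01->0x22 len=6 : 6f 08 39 84 72 46
[1] 0x1f->0x0b len=5 : 49 f9 67 6f 08
[2] 0x04->0x0e len=7 : 84 72 46 3a fc f1 88
[3] 0x14->0x2d len=2 : 88 83
[4] 0x2b->0x1b len=4 : 6d 83 88 83
[5] 0x02->0x22 len=8 : 08 39 84 72 46 3a fc f1
query mem[0x1b]=0x6d, mem[0x1f]=0x49, mem[0x11]=0x3a, mem[0x0c]=0xf9, mem[0x2d]=0x88

MEM[0x1b,0x1f,0x11,0x0c,0x2d] = 6d 49 3a f9 88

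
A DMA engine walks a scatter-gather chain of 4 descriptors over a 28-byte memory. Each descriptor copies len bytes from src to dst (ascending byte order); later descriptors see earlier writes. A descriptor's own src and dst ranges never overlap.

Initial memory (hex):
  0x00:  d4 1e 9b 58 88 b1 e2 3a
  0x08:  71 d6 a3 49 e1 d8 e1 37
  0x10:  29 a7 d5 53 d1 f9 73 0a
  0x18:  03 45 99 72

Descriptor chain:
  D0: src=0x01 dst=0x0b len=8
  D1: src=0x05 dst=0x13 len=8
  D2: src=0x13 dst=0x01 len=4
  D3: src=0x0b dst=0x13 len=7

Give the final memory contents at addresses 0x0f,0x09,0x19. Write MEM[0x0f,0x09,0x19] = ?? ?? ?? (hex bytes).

MEM[0x0f,0x09,0x19] = b1 d6 3a

#0 dst[0x0b+8] := {0x1e,0x9b,0x58,0x88,0xb1,0xe2,0x3a,0x71}
#1 dst[0x13+8] := {0xb1,0xe2,0x3a,0x71,0xd6,0xa3,0x1e,0x9b}
#2 dst[0x01+4] := {0xb1,0xe2,0x3a,0x71}
#3 dst[0x13+7] := {0x1e,0x9b,0x58,0x88,0xb1,0xe2,0x3a}
query mem[0x0f]=0xb1, mem[0x09]=0xd6, mem[0x19]=0x3a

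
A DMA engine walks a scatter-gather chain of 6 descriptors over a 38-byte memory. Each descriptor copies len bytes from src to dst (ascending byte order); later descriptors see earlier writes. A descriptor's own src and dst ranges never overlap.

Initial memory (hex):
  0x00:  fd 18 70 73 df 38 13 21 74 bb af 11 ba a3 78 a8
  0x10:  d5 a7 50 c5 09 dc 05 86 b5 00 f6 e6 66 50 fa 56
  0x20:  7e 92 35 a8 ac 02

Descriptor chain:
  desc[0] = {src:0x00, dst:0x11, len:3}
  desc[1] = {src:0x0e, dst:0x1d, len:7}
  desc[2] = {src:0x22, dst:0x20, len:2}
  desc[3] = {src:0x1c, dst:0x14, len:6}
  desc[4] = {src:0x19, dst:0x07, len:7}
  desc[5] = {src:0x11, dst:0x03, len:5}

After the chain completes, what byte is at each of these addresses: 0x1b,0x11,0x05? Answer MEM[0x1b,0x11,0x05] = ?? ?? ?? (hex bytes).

D0: mem[0x11..0x13] <- [fd 18 70]
D1: mem[0x1d..0x23] <- [78 a8 d5 fd 18 70 09]
D2: mem[0x20..0x21] <- [70 09]
D3: mem[0x14..0x19] <- [66 78 a8 d5 70 09]
D4: mem[0x07..0x0d] <- [09 f6 e6 66 78 a8 d5]
D5: mem[0x03..0x07] <- [fd 18 70 66 78]
query mem[0x1b]=0xe6, mem[0x11]=0xfd, mem[0x05]=0x70

MEM[0x1b,0x11,0x05] = e6 fd 70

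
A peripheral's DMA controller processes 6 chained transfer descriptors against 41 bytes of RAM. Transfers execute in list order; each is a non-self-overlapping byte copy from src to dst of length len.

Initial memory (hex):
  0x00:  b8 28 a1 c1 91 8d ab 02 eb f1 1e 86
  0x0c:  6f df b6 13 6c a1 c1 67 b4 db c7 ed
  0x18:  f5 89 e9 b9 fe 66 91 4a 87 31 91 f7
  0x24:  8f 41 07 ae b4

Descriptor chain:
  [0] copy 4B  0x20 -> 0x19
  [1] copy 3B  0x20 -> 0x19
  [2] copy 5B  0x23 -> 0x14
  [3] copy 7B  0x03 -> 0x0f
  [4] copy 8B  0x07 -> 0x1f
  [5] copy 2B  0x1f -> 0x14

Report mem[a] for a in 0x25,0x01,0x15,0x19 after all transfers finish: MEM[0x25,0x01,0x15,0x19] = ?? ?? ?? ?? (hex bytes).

MEM[0x25,0x01,0x15,0x19] = df 28 eb 87

#0 dst[0x19+4] := {0x87,0x31,0x91,0xf7}
#1 dst[0x19+3] := {0x87,0x31,0x91}
#2 dst[0x14+5] := {0xf7,0x8f,0x41,0x07,0xae}
#3 dst[0x0f+7] := {0xc1,0x91,0x8d,0xab,0x02,0xeb,0xf1}
#4 dst[0x1f+8] := {0x02,0xeb,0xf1,0x1e,0x86,0x6f,0xdf,0xb6}
#5 dst[0x14+2] := {0x02,0xeb}
query mem[0x25]=0xdf, mem[0x01]=0x28, mem[0x15]=0xeb, mem[0x19]=0x87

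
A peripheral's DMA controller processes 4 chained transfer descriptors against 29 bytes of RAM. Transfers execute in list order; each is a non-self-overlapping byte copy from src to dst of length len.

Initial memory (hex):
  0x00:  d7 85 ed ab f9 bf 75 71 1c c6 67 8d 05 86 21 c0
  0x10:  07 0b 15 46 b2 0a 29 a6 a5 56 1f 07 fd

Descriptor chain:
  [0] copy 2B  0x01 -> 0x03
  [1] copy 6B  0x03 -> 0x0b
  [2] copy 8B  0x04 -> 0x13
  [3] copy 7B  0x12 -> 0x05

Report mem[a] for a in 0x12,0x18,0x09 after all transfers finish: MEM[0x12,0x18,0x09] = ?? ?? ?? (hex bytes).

[0] 0x01->0x03 len=2 : 85 ed
[1] 0x03->0x0b len=6 : 85 ed bf 75 71 1c
[2] 0x04->0x13 len=8 : ed bf 75 71 1c c6 67 85
[3] 0x12->0x05 len=7 : 15 ed bf 75 71 1c c6
query mem[0x12]=0x15, mem[0x18]=0xc6, mem[0x09]=0x71

MEM[0x12,0x18,0x09] = 15 c6 71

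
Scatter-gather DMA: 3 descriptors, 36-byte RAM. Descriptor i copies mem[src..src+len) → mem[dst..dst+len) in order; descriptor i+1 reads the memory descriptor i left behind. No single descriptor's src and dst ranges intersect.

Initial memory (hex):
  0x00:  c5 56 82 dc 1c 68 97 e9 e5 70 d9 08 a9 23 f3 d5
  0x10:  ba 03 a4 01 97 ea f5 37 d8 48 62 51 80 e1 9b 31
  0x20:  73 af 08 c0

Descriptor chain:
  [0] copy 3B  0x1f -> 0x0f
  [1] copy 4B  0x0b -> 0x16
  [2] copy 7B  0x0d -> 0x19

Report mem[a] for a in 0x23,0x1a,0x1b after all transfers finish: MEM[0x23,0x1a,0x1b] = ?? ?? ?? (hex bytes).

D0: mem[0x0f..0x11] <- [31 73 af]
D1: mem[0x16..0x19] <- [08 a9 23 f3]
D2: mem[0x19..0x1f] <- [23 f3 31 73 af a4 01]
query mem[0x23]=0xc0, mem[0x1a]=0xf3, mem[0x1b]=0x31

MEM[0x23,0x1a,0x1b] = c0 f3 31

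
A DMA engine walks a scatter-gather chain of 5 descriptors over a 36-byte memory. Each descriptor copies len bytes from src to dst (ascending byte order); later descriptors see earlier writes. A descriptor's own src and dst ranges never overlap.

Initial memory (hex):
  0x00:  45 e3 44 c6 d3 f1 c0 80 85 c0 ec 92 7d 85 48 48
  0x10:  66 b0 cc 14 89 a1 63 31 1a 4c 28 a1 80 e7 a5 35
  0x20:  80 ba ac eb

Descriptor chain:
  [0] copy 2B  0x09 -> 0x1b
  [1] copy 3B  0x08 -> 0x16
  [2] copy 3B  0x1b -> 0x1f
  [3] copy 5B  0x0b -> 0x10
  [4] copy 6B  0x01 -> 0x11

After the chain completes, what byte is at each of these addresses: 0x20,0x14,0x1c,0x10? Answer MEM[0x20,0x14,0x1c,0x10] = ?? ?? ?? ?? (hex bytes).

MEM[0x20,0x14,0x1c,0x10] = ec d3 ec 92

[0] 0x09->0x1b len=2 : c0 ec
[1] 0x08->0x16 len=3 : 85 c0 ec
[2] 0x1b->0x1f len=3 : c0 ec e7
[3] 0x0b->0x10 len=5 : 92 7d 85 48 48
[4] 0x01->0x11 len=6 : e3 44 c6 d3 f1 c0
query mem[0x20]=0xec, mem[0x14]=0xd3, mem[0x1c]=0xec, mem[0x10]=0x92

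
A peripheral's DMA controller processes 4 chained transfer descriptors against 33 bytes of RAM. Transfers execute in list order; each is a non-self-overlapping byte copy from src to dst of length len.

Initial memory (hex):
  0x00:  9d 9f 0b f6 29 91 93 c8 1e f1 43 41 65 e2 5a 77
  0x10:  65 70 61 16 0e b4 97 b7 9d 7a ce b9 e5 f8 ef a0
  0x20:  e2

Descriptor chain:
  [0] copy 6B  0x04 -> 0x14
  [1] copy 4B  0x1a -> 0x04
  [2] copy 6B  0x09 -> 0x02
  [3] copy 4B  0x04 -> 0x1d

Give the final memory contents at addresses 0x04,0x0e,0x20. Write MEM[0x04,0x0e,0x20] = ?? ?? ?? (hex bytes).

MEM[0x04,0x0e,0x20] = 41 5a 5a

[0] 0x04->0x14 len=6 : 29 91 93 c8 1e f1
[1] 0x1a->0x04 len=4 : ce b9 e5 f8
[2] 0x09->0x02 len=6 : f1 43 41 65 e2 5a
[3] 0x04->0x1d len=4 : 41 65 e2 5a
query mem[0x04]=0x41, mem[0x0e]=0x5a, mem[0x20]=0x5a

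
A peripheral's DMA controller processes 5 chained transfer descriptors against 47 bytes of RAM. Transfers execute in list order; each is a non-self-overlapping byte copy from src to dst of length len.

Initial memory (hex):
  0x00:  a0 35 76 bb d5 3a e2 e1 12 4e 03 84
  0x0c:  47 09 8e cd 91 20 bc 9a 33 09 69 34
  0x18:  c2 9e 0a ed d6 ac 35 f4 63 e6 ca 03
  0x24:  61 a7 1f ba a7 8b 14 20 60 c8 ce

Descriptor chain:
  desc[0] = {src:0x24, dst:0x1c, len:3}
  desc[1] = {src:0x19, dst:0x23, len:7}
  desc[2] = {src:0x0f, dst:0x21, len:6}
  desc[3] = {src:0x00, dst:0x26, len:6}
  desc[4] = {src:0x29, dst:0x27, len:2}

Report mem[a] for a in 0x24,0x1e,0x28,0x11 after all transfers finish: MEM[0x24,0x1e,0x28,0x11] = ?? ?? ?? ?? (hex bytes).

[0] 0x24->0x1c len=3 : 61 a7 1f
[1] 0x19->0x23 len=7 : 9e 0a ed 61 a7 1f f4
[2] 0x0f->0x21 len=6 : cd 91 20 bc 9a 33
[3] 0x00->0x26 len=6 : a0 35 76 bb d5 3a
[4] 0x29->0x27 len=2 : bb d5
query mem[0x24]=0xbc, mem[0x1e]=0x1f, mem[0x28]=0xd5, mem[0x11]=0x20

MEM[0x24,0x1e,0x28,0x11] = bc 1f d5 20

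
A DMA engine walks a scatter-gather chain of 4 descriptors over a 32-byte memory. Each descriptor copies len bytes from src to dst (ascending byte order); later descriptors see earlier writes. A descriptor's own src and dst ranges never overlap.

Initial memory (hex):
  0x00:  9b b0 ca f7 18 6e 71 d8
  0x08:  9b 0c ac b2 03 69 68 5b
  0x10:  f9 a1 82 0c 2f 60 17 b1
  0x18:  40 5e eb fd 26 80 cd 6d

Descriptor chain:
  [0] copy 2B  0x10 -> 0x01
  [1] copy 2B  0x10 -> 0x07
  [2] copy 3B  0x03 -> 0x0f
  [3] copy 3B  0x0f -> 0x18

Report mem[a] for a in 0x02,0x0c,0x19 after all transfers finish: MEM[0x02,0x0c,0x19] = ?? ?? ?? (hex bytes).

[0] 0x10->0x01 len=2 : f9 a1
[1] 0x10->0x07 len=2 : f9 a1
[2] 0x03->0x0f len=3 : f7 18 6e
[3] 0x0f->0x18 len=3 : f7 18 6e
query mem[0x02]=0xa1, mem[0x0c]=0x03, mem[0x19]=0x18

MEM[0x02,0x0c,0x19] = a1 03 18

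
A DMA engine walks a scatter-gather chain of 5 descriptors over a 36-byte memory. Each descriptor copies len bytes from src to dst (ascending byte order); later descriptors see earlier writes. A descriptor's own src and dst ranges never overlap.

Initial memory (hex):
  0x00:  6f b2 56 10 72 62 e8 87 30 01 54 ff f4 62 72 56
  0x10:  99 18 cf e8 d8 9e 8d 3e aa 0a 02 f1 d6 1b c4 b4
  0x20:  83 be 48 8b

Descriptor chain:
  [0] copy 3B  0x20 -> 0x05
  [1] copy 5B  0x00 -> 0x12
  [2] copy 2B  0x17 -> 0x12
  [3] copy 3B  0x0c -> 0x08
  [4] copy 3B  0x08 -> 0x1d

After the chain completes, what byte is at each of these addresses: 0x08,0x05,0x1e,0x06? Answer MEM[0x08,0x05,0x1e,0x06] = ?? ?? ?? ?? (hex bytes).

MEM[0x08,0x05,0x1e,0x06] = f4 83 62 be

D0: mem[0x05..0x07] <- [83 be 48]
D1: mem[0x12..0x16] <- [6f b2 56 10 72]
D2: mem[0x12..0x13] <- [3e aa]
D3: mem[0x08..0x0a] <- [f4 62 72]
D4: mem[0x1d..0x1f] <- [f4 62 72]
query mem[0x08]=0xf4, mem[0x05]=0x83, mem[0x1e]=0x62, mem[0x06]=0xbe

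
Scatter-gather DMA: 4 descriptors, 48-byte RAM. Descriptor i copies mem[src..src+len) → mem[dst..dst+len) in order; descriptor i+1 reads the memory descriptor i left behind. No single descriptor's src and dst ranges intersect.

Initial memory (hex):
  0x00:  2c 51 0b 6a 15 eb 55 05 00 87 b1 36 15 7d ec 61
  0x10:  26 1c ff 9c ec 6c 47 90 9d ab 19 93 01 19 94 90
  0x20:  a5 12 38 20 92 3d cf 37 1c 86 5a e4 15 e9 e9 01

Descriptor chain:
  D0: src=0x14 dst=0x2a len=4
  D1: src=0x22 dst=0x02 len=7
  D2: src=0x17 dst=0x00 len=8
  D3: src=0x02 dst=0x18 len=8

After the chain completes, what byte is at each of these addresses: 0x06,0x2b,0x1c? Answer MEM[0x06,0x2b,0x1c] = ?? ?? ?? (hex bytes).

[0] 0x14->0x2a len=4 : ec 6c 47 90
[1] 0x22->0x02 len=7 : 38 20 92 3d cf 37 1c
[2] 0x17->0x00 len=8 : 90 9d ab 19 93 01 19 94
[3] 0x02->0x18 len=8 : ab 19 93 01 19 94 1c 87
query mem[0x06]=0x19, mem[0x2b]=0x6c, mem[0x1c]=0x19

MEM[0x06,0x2b,0x1c] = 19 6c 19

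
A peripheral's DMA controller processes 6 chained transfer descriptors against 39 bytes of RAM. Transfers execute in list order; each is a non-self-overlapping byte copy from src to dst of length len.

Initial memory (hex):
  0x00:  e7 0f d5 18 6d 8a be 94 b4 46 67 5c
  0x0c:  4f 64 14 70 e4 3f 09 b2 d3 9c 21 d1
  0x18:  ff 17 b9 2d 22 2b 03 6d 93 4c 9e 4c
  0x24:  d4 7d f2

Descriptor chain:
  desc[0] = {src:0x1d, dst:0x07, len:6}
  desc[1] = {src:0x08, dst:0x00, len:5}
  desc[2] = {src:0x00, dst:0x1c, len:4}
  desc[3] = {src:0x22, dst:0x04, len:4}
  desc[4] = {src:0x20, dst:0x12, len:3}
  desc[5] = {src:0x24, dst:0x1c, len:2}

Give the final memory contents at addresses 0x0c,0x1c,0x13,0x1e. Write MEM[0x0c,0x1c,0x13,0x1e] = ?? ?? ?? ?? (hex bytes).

  after D0: wrote 6B at 0x07 = 2b036d934c9e
  after D1: wrote 5B at 0x00 = 036d934c9e
  after D2: wrote 4B at 0x1c = 036d934c
  after D3: wrote 4B at 0x04 = 9e4cd47d
  after D4: wrote 3B at 0x12 = 934c9e
  after D5: wrote 2B at 0x1c = d47d
query mem[0x0c]=0x9e, mem[0x1c]=0xd4, mem[0x13]=0x4c, mem[0x1e]=0x93

MEM[0x0c,0x1c,0x13,0x1e] = 9e d4 4c 93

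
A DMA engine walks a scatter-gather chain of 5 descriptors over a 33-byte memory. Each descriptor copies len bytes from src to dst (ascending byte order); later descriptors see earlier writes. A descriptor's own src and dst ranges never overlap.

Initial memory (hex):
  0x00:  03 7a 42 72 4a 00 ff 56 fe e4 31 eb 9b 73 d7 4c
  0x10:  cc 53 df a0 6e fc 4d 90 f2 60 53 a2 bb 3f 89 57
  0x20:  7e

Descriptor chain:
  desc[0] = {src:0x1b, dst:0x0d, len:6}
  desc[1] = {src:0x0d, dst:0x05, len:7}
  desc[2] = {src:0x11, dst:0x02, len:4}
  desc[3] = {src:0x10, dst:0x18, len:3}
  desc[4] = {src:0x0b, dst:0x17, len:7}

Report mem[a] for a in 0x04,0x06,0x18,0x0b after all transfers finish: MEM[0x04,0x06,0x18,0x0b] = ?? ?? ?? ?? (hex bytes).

D0: mem[0x0d..0x12] <- [a2 bb 3f 89 57 7e]
D1: mem[0x05..0x0b] <- [a2 bb 3f 89 57 7e a0]
D2: mem[0x02..0x05] <- [57 7e a0 6e]
D3: mem[0x18..0x1a] <- [89 57 7e]
D4: mem[0x17..0x1d] <- [a0 9b a2 bb 3f 89 57]
query mem[0x04]=0xa0, mem[0x06]=0xbb, mem[0x18]=0x9b, mem[0x0b]=0xa0

MEM[0x04,0x06,0x18,0x0b] = a0 bb 9b a0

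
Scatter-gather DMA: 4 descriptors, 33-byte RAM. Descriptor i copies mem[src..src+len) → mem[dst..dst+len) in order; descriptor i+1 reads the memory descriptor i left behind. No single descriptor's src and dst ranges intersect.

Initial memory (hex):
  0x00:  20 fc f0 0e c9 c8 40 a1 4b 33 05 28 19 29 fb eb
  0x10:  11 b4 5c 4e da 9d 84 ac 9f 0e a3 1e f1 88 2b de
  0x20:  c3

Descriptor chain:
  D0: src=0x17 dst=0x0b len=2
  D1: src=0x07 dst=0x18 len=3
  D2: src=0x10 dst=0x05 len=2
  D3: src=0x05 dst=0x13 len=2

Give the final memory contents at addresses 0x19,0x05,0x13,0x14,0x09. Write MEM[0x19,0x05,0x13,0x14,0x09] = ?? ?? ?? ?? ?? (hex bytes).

#0 dst[0x0b+2] := {0xac,0x9f}
#1 dst[0x18+3] := {0xa1,0x4b,0x33}
#2 dst[0x05+2] := {0x11,0xb4}
#3 dst[0x13+2] := {0x11,0xb4}
query mem[0x19]=0x4b, mem[0x05]=0x11, mem[0x13]=0x11, mem[0x14]=0xb4, mem[0x09]=0x33

MEM[0x19,0x05,0x13,0x14,0x09] = 4b 11 11 b4 33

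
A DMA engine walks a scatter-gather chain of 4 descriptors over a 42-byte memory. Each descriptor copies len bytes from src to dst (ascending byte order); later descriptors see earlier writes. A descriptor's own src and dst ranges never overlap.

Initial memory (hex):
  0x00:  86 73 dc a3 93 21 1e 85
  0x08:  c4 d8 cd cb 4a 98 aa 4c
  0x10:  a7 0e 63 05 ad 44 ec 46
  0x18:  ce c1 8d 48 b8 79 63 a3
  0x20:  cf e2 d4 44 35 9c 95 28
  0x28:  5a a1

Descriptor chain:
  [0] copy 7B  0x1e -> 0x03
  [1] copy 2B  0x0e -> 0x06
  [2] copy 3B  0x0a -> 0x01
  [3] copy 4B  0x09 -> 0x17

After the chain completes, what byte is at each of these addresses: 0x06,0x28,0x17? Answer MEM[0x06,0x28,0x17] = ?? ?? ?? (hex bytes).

D0: mem[0x03..0x09] <- [63 a3 cf e2 d4 44 35]
D1: mem[0x06..0x07] <- [aa 4c]
D2: mem[0x01..0x03] <- [cd cb 4a]
D3: mem[0x17..0x1a] <- [35 cd cb 4a]
query mem[0x06]=0xaa, mem[0x28]=0x5a, mem[0x17]=0x35

MEM[0x06,0x28,0x17] = aa 5a 35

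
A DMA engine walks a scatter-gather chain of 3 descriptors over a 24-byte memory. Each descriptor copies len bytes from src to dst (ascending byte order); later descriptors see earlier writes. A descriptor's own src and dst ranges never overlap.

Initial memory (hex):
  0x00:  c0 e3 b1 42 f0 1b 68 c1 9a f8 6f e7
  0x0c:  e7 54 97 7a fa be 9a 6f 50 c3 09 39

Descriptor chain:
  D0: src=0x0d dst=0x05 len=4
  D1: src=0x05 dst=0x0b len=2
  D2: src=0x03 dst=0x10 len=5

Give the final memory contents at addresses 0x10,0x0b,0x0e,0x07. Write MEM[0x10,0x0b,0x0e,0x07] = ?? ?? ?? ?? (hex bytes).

MEM[0x10,0x0b,0x0e,0x07] = 42 54 97 7a

[0] 0x0d->0x05 len=4 : 54 97 7a fa
[1] 0x05->0x0b len=2 : 54 97
[2] 0x03->0x10 len=5 : 42 f0 54 97 7a
query mem[0x10]=0x42, mem[0x0b]=0x54, mem[0x0e]=0x97, mem[0x07]=0x7a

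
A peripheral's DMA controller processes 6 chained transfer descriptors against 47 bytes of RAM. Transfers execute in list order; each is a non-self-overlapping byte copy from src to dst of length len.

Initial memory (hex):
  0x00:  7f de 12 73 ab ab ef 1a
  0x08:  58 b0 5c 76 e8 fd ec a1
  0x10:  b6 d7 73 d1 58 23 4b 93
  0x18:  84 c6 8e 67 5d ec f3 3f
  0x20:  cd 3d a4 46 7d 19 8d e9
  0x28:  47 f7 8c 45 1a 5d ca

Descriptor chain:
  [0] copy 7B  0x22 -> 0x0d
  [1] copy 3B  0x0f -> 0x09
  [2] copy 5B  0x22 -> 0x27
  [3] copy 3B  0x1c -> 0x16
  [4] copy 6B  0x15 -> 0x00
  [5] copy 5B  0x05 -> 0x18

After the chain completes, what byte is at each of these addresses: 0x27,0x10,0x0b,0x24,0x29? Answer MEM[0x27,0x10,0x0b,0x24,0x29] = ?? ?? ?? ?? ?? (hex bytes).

  after D0: wrote 7B at 0x0d = a4467d198de947
  after D1: wrote 3B at 0x09 = 7d198d
  after D2: wrote 5B at 0x27 = a4467d198d
  after D3: wrote 3B at 0x16 = 5decf3
  after D4: wrote 6B at 0x00 = 235decf3c68e
  after D5: wrote 5B at 0x18 = 8eef1a587d
query mem[0x27]=0xa4, mem[0x10]=0x19, mem[0x0b]=0x8d, mem[0x24]=0x7d, mem[0x29]=0x7d

MEM[0x27,0x10,0x0b,0x24,0x29] = a4 19 8d 7d 7d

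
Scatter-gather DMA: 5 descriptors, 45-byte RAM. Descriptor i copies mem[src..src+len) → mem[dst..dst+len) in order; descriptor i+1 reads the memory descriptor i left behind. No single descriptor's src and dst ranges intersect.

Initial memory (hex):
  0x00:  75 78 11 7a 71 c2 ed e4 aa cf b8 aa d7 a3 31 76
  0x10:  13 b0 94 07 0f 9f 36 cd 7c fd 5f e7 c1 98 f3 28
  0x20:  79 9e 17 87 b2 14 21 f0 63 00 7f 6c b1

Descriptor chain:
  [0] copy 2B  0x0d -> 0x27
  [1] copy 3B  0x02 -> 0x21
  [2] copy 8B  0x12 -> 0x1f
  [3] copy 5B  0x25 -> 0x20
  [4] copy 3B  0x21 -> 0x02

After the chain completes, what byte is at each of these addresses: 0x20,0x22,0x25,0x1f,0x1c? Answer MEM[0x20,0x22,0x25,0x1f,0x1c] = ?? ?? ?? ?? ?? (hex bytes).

  after D0: wrote 2B at 0x27 = a331
  after D1: wrote 3B at 0x21 = 117a71
  after D2: wrote 8B at 0x1f = 94070f9f36cd7cfd
  after D3: wrote 5B at 0x20 = 7cfda33100
  after D4: wrote 3B at 0x02 = fda331
query mem[0x20]=0x7c, mem[0x22]=0xa3, mem[0x25]=0x7c, mem[0x1f]=0x94, mem[0x1c]=0xc1

MEM[0x20,0x22,0x25,0x1f,0x1c] = 7c a3 7c 94 c1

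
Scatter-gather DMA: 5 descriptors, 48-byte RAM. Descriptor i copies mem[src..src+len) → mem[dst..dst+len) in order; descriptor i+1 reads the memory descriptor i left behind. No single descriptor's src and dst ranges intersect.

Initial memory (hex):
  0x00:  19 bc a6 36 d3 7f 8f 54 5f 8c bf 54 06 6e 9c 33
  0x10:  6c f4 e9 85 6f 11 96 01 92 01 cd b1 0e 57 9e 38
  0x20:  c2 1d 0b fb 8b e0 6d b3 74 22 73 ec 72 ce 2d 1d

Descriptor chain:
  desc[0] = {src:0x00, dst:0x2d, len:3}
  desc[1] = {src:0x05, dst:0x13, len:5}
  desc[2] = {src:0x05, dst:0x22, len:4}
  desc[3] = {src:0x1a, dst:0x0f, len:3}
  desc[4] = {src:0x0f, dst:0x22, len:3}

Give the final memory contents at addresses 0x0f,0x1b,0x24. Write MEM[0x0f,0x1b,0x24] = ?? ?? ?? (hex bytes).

MEM[0x0f,0x1b,0x24] = cd b1 0e

  after D0: wrote 3B at 0x2d = 19bca6
  after D1: wrote 5B at 0x13 = 7f8f545f8c
  after D2: wrote 4B at 0x22 = 7f8f545f
  after D3: wrote 3B at 0x0f = cdb10e
  after D4: wrote 3B at 0x22 = cdb10e
query mem[0x0f]=0xcd, mem[0x1b]=0xb1, mem[0x24]=0x0e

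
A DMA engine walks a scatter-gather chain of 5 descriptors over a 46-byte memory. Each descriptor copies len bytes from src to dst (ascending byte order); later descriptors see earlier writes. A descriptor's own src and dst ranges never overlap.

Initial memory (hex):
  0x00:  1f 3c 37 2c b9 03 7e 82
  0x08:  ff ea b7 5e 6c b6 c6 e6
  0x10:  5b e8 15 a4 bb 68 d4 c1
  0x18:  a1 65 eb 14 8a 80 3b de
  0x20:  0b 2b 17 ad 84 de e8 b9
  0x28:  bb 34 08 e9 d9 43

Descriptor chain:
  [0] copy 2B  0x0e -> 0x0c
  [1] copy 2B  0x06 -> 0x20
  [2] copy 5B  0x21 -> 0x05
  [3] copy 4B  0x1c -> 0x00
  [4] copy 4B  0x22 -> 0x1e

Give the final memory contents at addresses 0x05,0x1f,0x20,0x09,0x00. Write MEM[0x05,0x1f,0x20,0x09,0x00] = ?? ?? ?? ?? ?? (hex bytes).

  after D0: wrote 2B at 0x0c = c6e6
  after D1: wrote 2B at 0x20 = 7e82
  after D2: wrote 5B at 0x05 = 8217ad84de
  after D3: wrote 4B at 0x00 = 8a803bde
  after D4: wrote 4B at 0x1e = 17ad84de
query mem[0x05]=0x82, mem[0x1f]=0xad, mem[0x20]=0x84, mem[0x09]=0xde, mem[0x00]=0x8a

MEM[0x05,0x1f,0x20,0x09,0x00] = 82 ad 84 de 8a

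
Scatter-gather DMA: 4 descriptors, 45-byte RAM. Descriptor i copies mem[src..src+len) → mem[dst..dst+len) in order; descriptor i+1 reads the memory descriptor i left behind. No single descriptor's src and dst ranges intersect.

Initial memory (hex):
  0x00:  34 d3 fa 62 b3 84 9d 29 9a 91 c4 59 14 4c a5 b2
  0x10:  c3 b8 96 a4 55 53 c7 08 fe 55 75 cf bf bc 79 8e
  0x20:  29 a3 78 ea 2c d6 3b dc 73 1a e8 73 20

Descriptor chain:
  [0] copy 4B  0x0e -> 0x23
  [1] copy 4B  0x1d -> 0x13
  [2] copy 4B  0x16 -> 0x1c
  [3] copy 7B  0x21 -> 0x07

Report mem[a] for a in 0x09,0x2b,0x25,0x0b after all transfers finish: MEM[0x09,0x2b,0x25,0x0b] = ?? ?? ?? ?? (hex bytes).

[0] 0x0e->0x23 len=4 : a5 b2 c3 b8
[1] 0x1d->0x13 len=4 : bc 79 8e 29
[2] 0x16->0x1c len=4 : 29 08 fe 55
[3] 0x21->0x07 len=7 : a3 78 a5 b2 c3 b8 dc
query mem[0x09]=0xa5, mem[0x2b]=0x73, mem[0x25]=0xc3, mem[0x0b]=0xc3

MEM[0x09,0x2b,0x25,0x0b] = a5 73 c3 c3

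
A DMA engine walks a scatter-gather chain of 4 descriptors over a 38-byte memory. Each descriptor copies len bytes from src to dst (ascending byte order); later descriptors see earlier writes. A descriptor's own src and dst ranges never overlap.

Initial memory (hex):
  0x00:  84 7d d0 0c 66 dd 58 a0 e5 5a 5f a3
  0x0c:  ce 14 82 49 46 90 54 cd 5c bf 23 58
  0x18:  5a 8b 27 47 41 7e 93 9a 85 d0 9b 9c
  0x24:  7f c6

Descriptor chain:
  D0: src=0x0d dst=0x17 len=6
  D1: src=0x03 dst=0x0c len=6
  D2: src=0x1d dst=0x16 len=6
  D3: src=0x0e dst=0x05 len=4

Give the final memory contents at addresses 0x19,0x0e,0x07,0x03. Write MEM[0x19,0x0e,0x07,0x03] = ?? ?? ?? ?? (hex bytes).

MEM[0x19,0x0e,0x07,0x03] = 85 dd a0 0c

#0 dst[0x17+6] := {0x14,0x82,0x49,0x46,0x90,0x54}
#1 dst[0x0c+6] := {0x0c,0x66,0xdd,0x58,0xa0,0xe5}
#2 dst[0x16+6] := {0x7e,0x93,0x9a,0x85,0xd0,0x9b}
#3 dst[0x05+4] := {0xdd,0x58,0xa0,0xe5}
query mem[0x19]=0x85, mem[0x0e]=0xdd, mem[0x07]=0xa0, mem[0x03]=0x0c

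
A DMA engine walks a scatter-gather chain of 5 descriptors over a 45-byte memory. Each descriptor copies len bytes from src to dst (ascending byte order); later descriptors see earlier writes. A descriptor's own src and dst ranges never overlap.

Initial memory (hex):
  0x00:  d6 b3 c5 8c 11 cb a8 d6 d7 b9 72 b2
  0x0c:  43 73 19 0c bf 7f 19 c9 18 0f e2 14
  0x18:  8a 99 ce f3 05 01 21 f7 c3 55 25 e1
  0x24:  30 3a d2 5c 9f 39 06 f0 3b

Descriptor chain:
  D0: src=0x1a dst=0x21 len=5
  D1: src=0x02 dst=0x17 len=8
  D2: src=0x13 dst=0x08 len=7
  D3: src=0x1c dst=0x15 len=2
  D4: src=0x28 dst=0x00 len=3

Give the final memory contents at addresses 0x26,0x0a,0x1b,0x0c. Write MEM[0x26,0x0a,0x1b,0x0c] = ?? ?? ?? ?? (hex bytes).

MEM[0x26,0x0a,0x1b,0x0c] = d2 0f a8 c5

[0] 0x1a->0x21 len=5 : ce f3 05 01 21
[1] 0x02->0x17 len=8 : c5 8c 11 cb a8 d6 d7 b9
[2] 0x13->0x08 len=7 : c9 18 0f e2 c5 8c 11
[3] 0x1c->0x15 len=2 : d6 d7
[4] 0x28->0x00 len=3 : 9f 39 06
query mem[0x26]=0xd2, mem[0x0a]=0x0f, mem[0x1b]=0xa8, mem[0x0c]=0xc5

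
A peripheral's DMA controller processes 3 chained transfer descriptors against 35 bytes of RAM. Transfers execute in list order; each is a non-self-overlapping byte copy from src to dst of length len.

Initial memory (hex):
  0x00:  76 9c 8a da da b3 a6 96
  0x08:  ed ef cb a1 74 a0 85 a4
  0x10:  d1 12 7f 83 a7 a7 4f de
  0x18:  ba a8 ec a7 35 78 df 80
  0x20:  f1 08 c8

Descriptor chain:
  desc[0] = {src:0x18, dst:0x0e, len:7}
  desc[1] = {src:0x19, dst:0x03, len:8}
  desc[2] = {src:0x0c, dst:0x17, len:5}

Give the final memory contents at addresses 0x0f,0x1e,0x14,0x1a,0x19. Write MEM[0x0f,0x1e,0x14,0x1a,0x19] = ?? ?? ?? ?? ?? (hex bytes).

MEM[0x0f,0x1e,0x14,0x1a,0x19] = a8 df df a8 ba

  after D0: wrote 7B at 0x0e = baa8eca73578df
  after D1: wrote 8B at 0x03 = a8eca73578df80f1
  after D2: wrote 5B at 0x17 = 74a0baa8ec
query mem[0x0f]=0xa8, mem[0x1e]=0xdf, mem[0x14]=0xdf, mem[0x1a]=0xa8, mem[0x19]=0xba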